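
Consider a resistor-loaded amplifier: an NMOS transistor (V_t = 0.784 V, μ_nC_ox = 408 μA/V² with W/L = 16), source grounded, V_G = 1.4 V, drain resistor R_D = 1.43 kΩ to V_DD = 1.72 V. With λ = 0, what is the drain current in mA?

V_GS = V_G = 1.4 V, so V_ov = 1.4 − 0.784 = 0.616 V.
k_n = μ_nC_ox · (W/L) = 6.528 mA/V².
Assume saturation: I_D = ½ k_n V_ov² = 0.5 × 6.528 × 0.616² = 1.24 mA, giving V_DS = V_DD − I_D R_D = 1.72 − 1.24 × 1.43 = -0.0511 V.
But -0.0511 V < V_ov = 0.616 V, so the device is actually in triode.
In triode I_D = k_n[V_ov V_DS − ½ V_DS²] and I_D = (V_DD − V_DS)/R_D. Equating: 4.67 V_DS² − 6.75 V_DS + 1.72 = 0, giving V_DS = 0.33 V (the root below V_ov).
I_D = (1.72 − 0.33) / 1.43 = 0.972 mA.

I_D = 0.972 mA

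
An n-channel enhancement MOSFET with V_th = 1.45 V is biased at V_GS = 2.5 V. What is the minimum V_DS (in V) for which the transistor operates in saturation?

V_DS,sat = 1.05 V

The boundary between triode and saturation is V_DS = V_GS − V_th = V_ov.
V_ov = 2.5 − 1.45 = 1.05 V.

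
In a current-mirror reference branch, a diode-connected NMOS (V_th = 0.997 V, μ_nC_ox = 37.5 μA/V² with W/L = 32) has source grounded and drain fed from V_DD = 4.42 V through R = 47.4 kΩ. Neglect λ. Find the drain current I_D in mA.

I_D = 0.0653 mA

With gate tied to drain, V_GS = V_DS ≥ V_GS − V_th, so the device is in saturation.
k_n = μ_nC_ox · (W/L) = 1.2 mA/V².
KCL at the drain: ½ k_n (V_GS − V_th)² = (V_DD − V_GS)/R.
Let x = V_GS − 0.997. Then 28.4 x² + x − 3.423 = 0, giving x = 0.33 V (positive root), so V_GS = 1.33 V.
I_D = (V_DD − V_GS)/R = (4.42 − 1.33) / 47.4 = 0.0653 mA.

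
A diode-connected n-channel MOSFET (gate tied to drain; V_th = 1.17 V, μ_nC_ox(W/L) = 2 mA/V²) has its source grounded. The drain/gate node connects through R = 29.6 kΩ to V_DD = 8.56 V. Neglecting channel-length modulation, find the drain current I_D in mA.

With gate tied to drain, V_GS = V_DS ≥ V_GS − V_th, so the device is in saturation.
KCL at the drain: ½ k_n (V_GS − V_th)² = (V_DD − V_GS)/R.
Let x = V_GS − 1.17. Then 29.6 x² + x − 7.39 = 0, giving x = 0.483 V (positive root), so V_GS = 1.65 V.
I_D = (V_DD − V_GS)/R = (8.56 − 1.65) / 29.6 = 0.233 mA.

I_D = 0.233 mA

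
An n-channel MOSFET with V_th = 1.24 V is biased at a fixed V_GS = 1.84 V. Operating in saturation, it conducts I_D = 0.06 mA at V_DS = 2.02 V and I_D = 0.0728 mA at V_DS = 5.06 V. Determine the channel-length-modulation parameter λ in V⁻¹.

With V_GS fixed, I_D ∝ (1 + λ V_DS) in saturation, so I_D2/I_D1 = (1 + λ V_DS2)/(1 + λ V_DS1).
0.0728/0.06 = 1.213 = (1 + 5.06 λ)/(1 + 2.02 λ).
Solving: λ (I_D1 V_DS2 − I_D2 V_DS1) = I_D2 − I_D1, so λ = (0.0728 − 0.06) / (0.06 × 5.06 − 0.0728 × 2.02) = 0.0128 / 0.157 = 0.0818 V⁻¹.

λ = 0.0818 V⁻¹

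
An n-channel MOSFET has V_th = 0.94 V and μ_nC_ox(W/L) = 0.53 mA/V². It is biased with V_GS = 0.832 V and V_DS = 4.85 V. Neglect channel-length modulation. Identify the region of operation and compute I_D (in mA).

V_GS = 0.832 V < V_th = 0.94 V, so the transistor is in cutoff.

Cutoff; I_D = 0 mA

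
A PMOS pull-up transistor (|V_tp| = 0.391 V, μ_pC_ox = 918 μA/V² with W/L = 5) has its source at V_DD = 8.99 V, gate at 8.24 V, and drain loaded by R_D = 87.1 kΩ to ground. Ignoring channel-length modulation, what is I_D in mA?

V_SG = V_DD − V_G = 8.99 − 8.24 = 0.75 V, so V_ov = 0.75 − 0.391 = 0.359 V.
k_p = μ_pC_ox · (W/L) = 4.59 mA/V².
Assume saturation: I_D = ½ k_p V_ov² = 0.5 × 4.59 × 0.359² = 0.296 mA, giving V_SD = V_DD − I_D R_D = 8.99 − 0.296 × 87.1 = -16.8 V.
But -16.8 V < V_ov = 0.359 V, so the device is actually in triode.
In triode I_D = k_p[V_ov V_SD − ½ V_SD²] and I_D = (V_DD − V_SD)/R_D. Equating: 200 V_SD² − 144.5 V_SD + 8.99 = 0, giving V_SD = 0.0687 V (the root below V_ov).
I_D = (8.99 − 0.0687) / 87.1 = 0.102 mA.

I_D = 0.102 mA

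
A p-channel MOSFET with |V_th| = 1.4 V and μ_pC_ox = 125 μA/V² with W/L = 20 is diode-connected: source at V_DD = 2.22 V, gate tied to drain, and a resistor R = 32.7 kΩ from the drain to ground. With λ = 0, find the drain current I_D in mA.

With gate tied to drain, V_SG = V_SD ≥ V_SG − |V_th|, so the device is in saturation.
k_p = μ_pC_ox · (W/L) = 2.5 mA/V².
KCL at the drain: ½ k_p (V_SG − |V_th|)² = (V_DD − V_SG)/R.
Let x = V_SG − 1.4. Then 40.9 x² + x − 0.82 = 0, giving x = 0.13 V (positive root), so V_SG = 1.53 V.
I_D = (V_DD − V_SG)/R = (2.22 − 1.53) / 32.7 = 0.0211 mA.

I_D = 0.0211 mA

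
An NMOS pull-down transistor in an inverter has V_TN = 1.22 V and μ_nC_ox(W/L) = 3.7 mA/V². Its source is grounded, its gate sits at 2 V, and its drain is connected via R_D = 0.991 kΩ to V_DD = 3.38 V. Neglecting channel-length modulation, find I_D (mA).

V_GS = V_G = 2 V, so V_ov = 2 − 1.22 = 0.78 V.
Assume saturation: I_D = ½ k_n V_ov² = 0.5 × 3.7 × 0.78² = 1.13 mA, giving V_DS = V_DD − I_D R_D = 3.38 − 1.13 × 0.991 = 2.26 V.
V_DS = 2.26 V ≥ V_ov = 0.78 V, confirming saturation.

I_D = 1.13 mA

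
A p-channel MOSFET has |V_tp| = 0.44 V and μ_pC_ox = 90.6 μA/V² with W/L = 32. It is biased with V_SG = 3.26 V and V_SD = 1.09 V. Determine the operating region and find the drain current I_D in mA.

k_p = μ_pC_ox · (W/L) = 2.899 mA/V².
V_ov = V_SG − |V_tp| = 3.26 − 0.44 = 2.82 V.
Since V_SD = 1.09 V < V_ov = 2.82 V, the device is in the triode region.
I_D = k_p [V_ov · V_SD − ½ V_SD²] = 2.899 × [2.82 × 1.09 − 0.5 × 1.09²] = 7.19 mA.

Triode; I_D = 7.19 mA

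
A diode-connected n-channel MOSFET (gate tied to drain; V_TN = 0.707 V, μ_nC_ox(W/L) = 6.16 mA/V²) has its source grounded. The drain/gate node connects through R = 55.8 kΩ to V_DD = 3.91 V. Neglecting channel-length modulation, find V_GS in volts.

V_GS = 0.841 V

With gate tied to drain, V_GS = V_DS ≥ V_GS − V_TN, so the device is in saturation.
KCL at the drain: ½ k_n (V_GS − V_TN)² = (V_DD − V_GS)/R.
Let x = V_GS − 0.707. Then 172 x² + x − 3.203 = 0, giving x = 0.134 V (positive root), so V_GS = 0.841 V.
I_D = (V_DD − V_GS)/R = (3.91 − 0.841) / 55.8 = 0.055 mA.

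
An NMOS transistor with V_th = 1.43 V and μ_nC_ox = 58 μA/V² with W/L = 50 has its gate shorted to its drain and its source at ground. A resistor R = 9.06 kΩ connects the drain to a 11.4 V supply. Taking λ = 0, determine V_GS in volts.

V_GS = 2.26 V

With gate tied to drain, V_GS = V_DS ≥ V_GS − V_th, so the device is in saturation.
k_n = μ_nC_ox · (W/L) = 2.9 mA/V².
KCL at the drain: ½ k_n (V_GS − V_th)² = (V_DD − V_GS)/R.
Let x = V_GS − 1.43. Then 13.1 x² + x − 9.97 = 0, giving x = 0.834 V (positive root), so V_GS = 2.26 V.
I_D = (V_DD − V_GS)/R = (11.4 − 2.26) / 9.06 = 1.01 mA.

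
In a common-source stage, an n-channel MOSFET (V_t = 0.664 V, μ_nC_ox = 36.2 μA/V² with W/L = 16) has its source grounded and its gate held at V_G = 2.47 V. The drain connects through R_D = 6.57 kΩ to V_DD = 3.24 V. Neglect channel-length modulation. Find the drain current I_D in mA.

I_D = 0.423 mA

V_GS = V_G = 2.47 V, so V_ov = 2.47 − 0.664 = 1.81 V.
k_n = μ_nC_ox · (W/L) = 0.5792 mA/V².
Assume saturation: I_D = ½ k_n V_ov² = 0.5 × 0.5792 × 1.81² = 0.945 mA, giving V_DS = V_DD − I_D R_D = 3.24 − 0.945 × 6.57 = -2.97 V.
But -2.97 V < V_ov = 1.81 V, so the device is actually in triode.
In triode I_D = k_n[V_ov V_DS − ½ V_DS²] and I_D = (V_DD − V_DS)/R_D. Equating: 1.9 V_DS² − 7.872 V_DS + 3.24 = 0, giving V_DS = 0.463 V (the root below V_ov).
I_D = (3.24 − 0.463) / 6.57 = 0.423 mA.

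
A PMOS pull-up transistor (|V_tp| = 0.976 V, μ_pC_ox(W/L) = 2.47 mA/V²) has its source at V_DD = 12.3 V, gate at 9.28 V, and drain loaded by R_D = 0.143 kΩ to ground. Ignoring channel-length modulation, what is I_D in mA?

V_SG = V_DD − V_G = 12.3 − 9.28 = 3.02 V, so V_ov = 3.02 − 0.976 = 2.04 V.
Assume saturation: I_D = ½ k_p V_ov² = 0.5 × 2.47 × 2.04² = 5.16 mA, giving V_SD = V_DD − I_D R_D = 12.3 − 5.16 × 0.143 = 11.6 V.
V_SD = 11.6 V ≥ V_ov = 2.04 V, confirming saturation.

I_D = 5.16 mA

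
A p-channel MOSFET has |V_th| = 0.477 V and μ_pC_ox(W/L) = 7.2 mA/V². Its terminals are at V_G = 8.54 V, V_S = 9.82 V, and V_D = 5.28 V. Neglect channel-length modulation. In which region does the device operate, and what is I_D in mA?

V_SG = V_S − V_G = 9.82 − 8.54 = 1.28 V; V_SD = V_S − V_D = 9.82 − 5.28 = 4.54 V.
V_ov = V_SG − |V_th| = 1.28 − 0.477 = 0.803 V.
Since V_SD = 4.54 V ≥ V_ov = 0.803 V, the device is in saturation.
I_D = ½ k_p V_ov² = 0.5 × 7.2 × 0.803² = 2.32 mA.

Saturation; I_D = 2.32 mA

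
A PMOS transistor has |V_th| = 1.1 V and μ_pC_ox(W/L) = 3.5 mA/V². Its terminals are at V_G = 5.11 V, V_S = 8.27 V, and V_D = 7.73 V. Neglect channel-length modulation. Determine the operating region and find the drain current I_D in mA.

V_SG = V_S − V_G = 8.27 − 5.11 = 3.16 V; V_SD = V_S − V_D = 8.27 − 7.73 = 0.54 V.
V_ov = V_SG − |V_th| = 3.16 − 1.1 = 2.06 V.
Since V_SD = 0.54 V < V_ov = 2.06 V, the device is in the triode region.
I_D = k_p [V_ov · V_SD − ½ V_SD²] = 3.5 × [2.06 × 0.54 − 0.5 × 0.54²] = 3.38 mA.

Triode; I_D = 3.38 mA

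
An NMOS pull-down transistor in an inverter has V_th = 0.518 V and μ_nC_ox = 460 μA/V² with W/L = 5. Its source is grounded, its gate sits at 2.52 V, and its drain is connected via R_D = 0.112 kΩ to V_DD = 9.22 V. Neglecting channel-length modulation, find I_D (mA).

V_GS = V_G = 2.52 V, so V_ov = 2.52 − 0.518 = 2 V.
k_n = μ_nC_ox · (W/L) = 2.3 mA/V².
Assume saturation: I_D = ½ k_n V_ov² = 0.5 × 2.3 × 2² = 4.61 mA, giving V_DS = V_DD − I_D R_D = 9.22 − 4.61 × 0.112 = 8.7 V.
V_DS = 8.7 V ≥ V_ov = 2 V, confirming saturation.

I_D = 4.61 mA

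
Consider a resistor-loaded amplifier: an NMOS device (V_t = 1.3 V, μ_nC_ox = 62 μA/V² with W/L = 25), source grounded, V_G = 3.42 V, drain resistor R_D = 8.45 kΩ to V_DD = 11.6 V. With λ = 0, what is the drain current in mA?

V_GS = V_G = 3.42 V, so V_ov = 3.42 − 1.3 = 2.12 V.
k_n = μ_nC_ox · (W/L) = 1.55 mA/V².
Assume saturation: I_D = ½ k_n V_ov² = 0.5 × 1.55 × 2.12² = 3.48 mA, giving V_DS = V_DD − I_D R_D = 11.6 − 3.48 × 8.45 = -17.8 V.
But -17.8 V < V_ov = 2.12 V, so the device is actually in triode.
In triode I_D = k_n[V_ov V_DS − ½ V_DS²] and I_D = (V_DD − V_DS)/R_D. Equating: 6.55 V_DS² − 28.77 V_DS + 11.6 = 0, giving V_DS = 0.449 V (the root below V_ov).
I_D = (11.6 − 0.449) / 8.45 = 1.32 mA.

I_D = 1.32 mA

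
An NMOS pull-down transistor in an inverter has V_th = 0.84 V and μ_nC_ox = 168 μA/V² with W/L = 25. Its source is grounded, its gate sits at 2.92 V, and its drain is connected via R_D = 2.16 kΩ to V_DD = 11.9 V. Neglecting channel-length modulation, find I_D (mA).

V_GS = V_G = 2.92 V, so V_ov = 2.92 − 0.84 = 2.08 V.
k_n = μ_nC_ox · (W/L) = 4.2 mA/V².
Assume saturation: I_D = ½ k_n V_ov² = 0.5 × 4.2 × 2.08² = 9.09 mA, giving V_DS = V_DD − I_D R_D = 11.9 − 9.09 × 2.16 = -7.72 V.
But -7.72 V < V_ov = 2.08 V, so the device is actually in triode.
In triode I_D = k_n[V_ov V_DS − ½ V_DS²] and I_D = (V_DD − V_DS)/R_D. Equating: 4.54 V_DS² − 19.87 V_DS + 11.9 = 0, giving V_DS = 0.716 V (the root below V_ov).
I_D = (11.9 − 0.716) / 2.16 = 5.18 mA.

I_D = 5.18 mA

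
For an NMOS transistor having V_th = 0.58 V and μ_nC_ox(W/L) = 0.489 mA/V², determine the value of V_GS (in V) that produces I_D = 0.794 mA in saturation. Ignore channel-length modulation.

V_GS = 2.38 V

In saturation I_D = ½ k_n (V_GS − V_th)², so V_GS − V_th = √(2 I_D / k_n) = √(2 × 0.794 / 0.489) = 1.8 V.
V_GS = 0.58 + 1.8 = 2.38 V.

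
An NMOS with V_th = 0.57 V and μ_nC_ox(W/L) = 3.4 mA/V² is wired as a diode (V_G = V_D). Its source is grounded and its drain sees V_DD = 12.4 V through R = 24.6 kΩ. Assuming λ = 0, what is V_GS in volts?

With gate tied to drain, V_GS = V_DS ≥ V_GS − V_th, so the device is in saturation.
KCL at the drain: ½ k_n (V_GS − V_th)² = (V_DD − V_GS)/R.
Let x = V_GS − 0.57. Then 41.8 x² + x − 11.83 = 0, giving x = 0.52 V (positive root), so V_GS = 1.09 V.
I_D = (V_DD − V_GS)/R = (12.4 − 1.09) / 24.6 = 0.46 mA.

V_GS = 1.09 V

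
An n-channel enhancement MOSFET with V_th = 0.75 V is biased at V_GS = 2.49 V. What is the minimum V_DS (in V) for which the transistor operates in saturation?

V_DS,sat = 1.74 V

The boundary between triode and saturation is V_DS = V_GS − V_th = V_ov.
V_ov = 2.49 − 0.75 = 1.74 V.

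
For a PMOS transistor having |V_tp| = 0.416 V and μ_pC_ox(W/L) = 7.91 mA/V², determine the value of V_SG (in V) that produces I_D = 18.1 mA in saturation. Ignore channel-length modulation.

V_SG = 2.56 V

In saturation I_D = ½ k_p (V_SG − |V_tp|)², so V_SG − |V_tp| = √(2 I_D / k_p) = √(2 × 18.1 / 7.91) = 2.14 V.
V_SG = 0.416 + 2.14 = 2.56 V.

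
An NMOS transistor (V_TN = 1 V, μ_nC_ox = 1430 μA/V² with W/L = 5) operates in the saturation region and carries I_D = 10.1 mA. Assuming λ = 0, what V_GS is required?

k_n = μ_nC_ox · (W/L) = 7.15 mA/V².
In saturation I_D = ½ k_n (V_GS − V_TN)², so V_GS − V_TN = √(2 I_D / k_n) = √(2 × 10.1 / 7.15) = 1.68 V.
V_GS = 1 + 1.68 = 2.68 V.

V_GS = 2.68 V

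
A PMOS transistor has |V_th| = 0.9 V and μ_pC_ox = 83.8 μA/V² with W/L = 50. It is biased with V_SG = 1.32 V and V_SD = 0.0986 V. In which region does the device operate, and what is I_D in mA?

Triode; I_D = 0.153 mA

k_p = μ_pC_ox · (W/L) = 4.19 mA/V².
V_ov = V_SG − |V_th| = 1.32 − 0.9 = 0.42 V.
Since V_SD = 0.0986 V < V_ov = 0.42 V, the device is in the triode region.
I_D = k_p [V_ov · V_SD − ½ V_SD²] = 4.19 × [0.42 × 0.0986 − 0.5 × 0.0986²] = 0.153 mA.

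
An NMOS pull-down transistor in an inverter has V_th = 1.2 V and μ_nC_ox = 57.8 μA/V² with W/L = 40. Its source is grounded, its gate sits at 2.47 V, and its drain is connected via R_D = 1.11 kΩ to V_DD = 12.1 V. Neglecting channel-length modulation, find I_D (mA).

I_D = 1.86 mA

V_GS = V_G = 2.47 V, so V_ov = 2.47 − 1.2 = 1.27 V.
k_n = μ_nC_ox · (W/L) = 2.312 mA/V².
Assume saturation: I_D = ½ k_n V_ov² = 0.5 × 2.312 × 1.27² = 1.86 mA, giving V_DS = V_DD − I_D R_D = 12.1 − 1.86 × 1.11 = 10 V.
V_DS = 10 V ≥ V_ov = 1.27 V, confirming saturation.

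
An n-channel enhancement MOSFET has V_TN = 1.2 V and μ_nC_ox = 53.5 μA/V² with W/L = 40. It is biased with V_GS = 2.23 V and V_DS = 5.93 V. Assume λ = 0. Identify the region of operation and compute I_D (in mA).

Saturation; I_D = 1.14 mA

k_n = μ_nC_ox · (W/L) = 2.14 mA/V².
V_ov = V_GS − V_TN = 2.23 − 1.2 = 1.03 V.
Since V_DS = 5.93 V ≥ V_ov = 1.03 V, the device is in saturation.
I_D = ½ k_n V_ov² = 0.5 × 2.14 × 1.03² = 1.14 mA.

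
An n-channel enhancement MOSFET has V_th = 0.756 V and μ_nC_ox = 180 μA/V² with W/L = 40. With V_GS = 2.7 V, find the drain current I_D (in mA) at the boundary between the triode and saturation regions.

I_D = 13.6 mA

At the boundary V_DS = V_ov = V_GS − V_th = 2.7 − 0.756 = 1.94 V.
k_n = μ_nC_ox · (W/L) = 7.2 mA/V².
I_D = ½ k_n V_ov² = 0.5 × 7.2 × 1.94² = 13.6 mA.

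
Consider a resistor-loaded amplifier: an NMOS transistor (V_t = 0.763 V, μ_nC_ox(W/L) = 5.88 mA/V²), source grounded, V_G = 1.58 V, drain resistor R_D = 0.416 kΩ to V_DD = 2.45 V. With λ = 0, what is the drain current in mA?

V_GS = V_G = 1.58 V, so V_ov = 1.58 − 0.763 = 0.817 V.
Assume saturation: I_D = ½ k_n V_ov² = 0.5 × 5.88 × 0.817² = 1.96 mA, giving V_DS = V_DD − I_D R_D = 2.45 − 1.96 × 0.416 = 1.63 V.
V_DS = 1.63 V ≥ V_ov = 0.817 V, confirming saturation.

I_D = 1.96 mA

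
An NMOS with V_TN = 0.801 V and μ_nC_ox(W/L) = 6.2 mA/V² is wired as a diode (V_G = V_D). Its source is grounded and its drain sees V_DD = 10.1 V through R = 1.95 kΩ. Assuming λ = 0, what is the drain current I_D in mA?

I_D = 4.17 mA

With gate tied to drain, V_GS = V_DS ≥ V_GS − V_TN, so the device is in saturation.
KCL at the drain: ½ k_n (V_GS − V_TN)² = (V_DD − V_GS)/R.
Let x = V_GS − 0.801. Then 6.04 x² + x − 9.299 = 0, giving x = 1.16 V (positive root), so V_GS = 1.96 V.
I_D = (V_DD − V_GS)/R = (10.1 − 1.96) / 1.95 = 4.17 mA.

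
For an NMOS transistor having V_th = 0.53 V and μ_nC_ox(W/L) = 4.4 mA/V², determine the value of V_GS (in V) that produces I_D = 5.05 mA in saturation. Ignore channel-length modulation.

In saturation I_D = ½ k_n (V_GS − V_th)², so V_GS − V_th = √(2 I_D / k_n) = √(2 × 5.05 / 4.4) = 1.52 V.
V_GS = 0.53 + 1.52 = 2.05 V.

V_GS = 2.05 V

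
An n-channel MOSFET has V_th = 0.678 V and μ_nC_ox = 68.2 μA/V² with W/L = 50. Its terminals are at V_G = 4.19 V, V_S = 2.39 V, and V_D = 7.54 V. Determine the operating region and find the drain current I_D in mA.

Saturation; I_D = 2.15 mA

V_GS = V_G − V_S = 4.19 − 2.39 = 1.8 V; V_DS = V_D − V_S = 7.54 − 2.39 = 5.15 V.
k_n = μ_nC_ox · (W/L) = 3.41 mA/V².
V_ov = V_GS − V_th = 1.8 − 0.678 = 1.12 V.
Since V_DS = 5.15 V ≥ V_ov = 1.12 V, the device is in saturation.
I_D = ½ k_n V_ov² = 0.5 × 3.41 × 1.12² = 2.15 mA.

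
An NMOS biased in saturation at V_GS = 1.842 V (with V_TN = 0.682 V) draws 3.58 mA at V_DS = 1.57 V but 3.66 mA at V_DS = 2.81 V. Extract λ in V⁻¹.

λ = 0.0185 V⁻¹

With V_GS fixed, I_D ∝ (1 + λ V_DS) in saturation, so I_D2/I_D1 = (1 + λ V_DS2)/(1 + λ V_DS1).
3.66/3.58 = 1.022 = (1 + 2.81 λ)/(1 + 1.57 λ).
Solving: λ (I_D1 V_DS2 − I_D2 V_DS1) = I_D2 − I_D1, so λ = (3.66 − 3.58) / (3.58 × 2.81 − 3.66 × 1.57) = 0.08 / 4.31 = 0.0185 V⁻¹.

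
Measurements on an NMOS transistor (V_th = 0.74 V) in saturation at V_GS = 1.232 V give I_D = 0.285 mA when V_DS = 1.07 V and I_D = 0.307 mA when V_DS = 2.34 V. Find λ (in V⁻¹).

λ = 0.0650 V⁻¹

With V_GS fixed, I_D ∝ (1 + λ V_DS) in saturation, so I_D2/I_D1 = (1 + λ V_DS2)/(1 + λ V_DS1).
0.307/0.285 = 1.077 = (1 + 2.34 λ)/(1 + 1.07 λ).
Solving: λ (I_D1 V_DS2 − I_D2 V_DS1) = I_D2 − I_D1, so λ = (0.307 − 0.285) / (0.285 × 2.34 − 0.307 × 1.07) = 0.022 / 0.338 = 0.065 V⁻¹.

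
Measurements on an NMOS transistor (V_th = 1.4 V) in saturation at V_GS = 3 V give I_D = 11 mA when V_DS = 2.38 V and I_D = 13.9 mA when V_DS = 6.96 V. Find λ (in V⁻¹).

λ = 0.0667 V⁻¹

With V_GS fixed, I_D ∝ (1 + λ V_DS) in saturation, so I_D2/I_D1 = (1 + λ V_DS2)/(1 + λ V_DS1).
13.9/11 = 1.264 = (1 + 6.96 λ)/(1 + 2.38 λ).
Solving: λ (I_D1 V_DS2 − I_D2 V_DS1) = I_D2 − I_D1, so λ = (13.9 − 11) / (11 × 6.96 − 13.9 × 2.38) = 2.9 / 43.5 = 0.0667 V⁻¹.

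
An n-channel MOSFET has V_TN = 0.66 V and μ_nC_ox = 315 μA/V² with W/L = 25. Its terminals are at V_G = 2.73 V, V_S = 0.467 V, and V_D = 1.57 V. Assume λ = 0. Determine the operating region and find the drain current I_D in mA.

Triode; I_D = 9.13 mA

V_GS = V_G − V_S = 2.73 − 0.467 = 2.26 V; V_DS = V_D − V_S = 1.57 − 0.467 = 1.1 V.
k_n = μ_nC_ox · (W/L) = 7.875 mA/V².
V_ov = V_GS − V_TN = 2.26 − 0.66 = 1.6 V.
Since V_DS = 1.1 V < V_ov = 1.6 V, the device is in the triode region.
I_D = k_n [V_ov · V_DS − ½ V_DS²] = 7.875 × [1.6 × 1.1 − 0.5 × 1.1²] = 9.13 mA.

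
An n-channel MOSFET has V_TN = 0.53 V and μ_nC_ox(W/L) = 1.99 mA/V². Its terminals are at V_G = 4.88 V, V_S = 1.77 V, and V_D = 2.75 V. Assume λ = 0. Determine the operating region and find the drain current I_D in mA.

V_GS = V_G − V_S = 4.88 − 1.77 = 3.11 V; V_DS = V_D − V_S = 2.75 − 1.77 = 0.98 V.
V_ov = V_GS − V_TN = 3.11 − 0.53 = 2.58 V.
Since V_DS = 0.98 V < V_ov = 2.58 V, the device is in the triode region.
I_D = k_n [V_ov · V_DS − ½ V_DS²] = 1.99 × [2.58 × 0.98 − 0.5 × 0.98²] = 4.08 mA.

Triode; I_D = 4.08 mA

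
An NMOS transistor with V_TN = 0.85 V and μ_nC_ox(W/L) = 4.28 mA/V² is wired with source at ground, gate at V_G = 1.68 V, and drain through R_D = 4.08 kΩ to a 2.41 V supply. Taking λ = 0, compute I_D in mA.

V_GS = V_G = 1.68 V, so V_ov = 1.68 − 0.85 = 0.83 V.
Assume saturation: I_D = ½ k_n V_ov² = 0.5 × 4.28 × 0.83² = 1.47 mA, giving V_DS = V_DD − I_D R_D = 2.41 − 1.47 × 4.08 = -3.6 V.
But -3.6 V < V_ov = 0.83 V, so the device is actually in triode.
In triode I_D = k_n[V_ov V_DS − ½ V_DS²] and I_D = (V_DD − V_DS)/R_D. Equating: 8.73 V_DS² − 15.49 V_DS + 2.41 = 0, giving V_DS = 0.172 V (the root below V_ov).
I_D = (2.41 − 0.172) / 4.08 = 0.548 mA.

I_D = 0.548 mA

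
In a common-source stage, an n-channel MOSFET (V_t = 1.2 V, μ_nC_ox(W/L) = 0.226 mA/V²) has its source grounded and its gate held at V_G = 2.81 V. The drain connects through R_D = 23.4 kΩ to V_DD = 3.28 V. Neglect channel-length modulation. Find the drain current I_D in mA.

I_D = 0.124 mA

V_GS = V_G = 2.81 V, so V_ov = 2.81 − 1.2 = 1.61 V.
Assume saturation: I_D = ½ k_n V_ov² = 0.5 × 0.226 × 1.61² = 0.293 mA, giving V_DS = V_DD − I_D R_D = 3.28 − 0.293 × 23.4 = -3.57 V.
But -3.57 V < V_ov = 1.61 V, so the device is actually in triode.
In triode I_D = k_n[V_ov V_DS − ½ V_DS²] and I_D = (V_DD − V_DS)/R_D. Equating: 2.64 V_DS² − 9.514 V_DS + 3.28 = 0, giving V_DS = 0.386 V (the root below V_ov).
I_D = (3.28 − 0.386) / 23.4 = 0.124 mA.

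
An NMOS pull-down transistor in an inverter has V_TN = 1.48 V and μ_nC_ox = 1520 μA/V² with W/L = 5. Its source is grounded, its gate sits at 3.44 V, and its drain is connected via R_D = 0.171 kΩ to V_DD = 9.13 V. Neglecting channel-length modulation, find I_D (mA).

V_GS = V_G = 3.44 V, so V_ov = 3.44 − 1.48 = 1.96 V.
k_n = μ_nC_ox · (W/L) = 7.6 mA/V².
Assume saturation: I_D = ½ k_n V_ov² = 0.5 × 7.6 × 1.96² = 14.6 mA, giving V_DS = V_DD − I_D R_D = 9.13 − 14.6 × 0.171 = 6.63 V.
V_DS = 6.63 V ≥ V_ov = 1.96 V, confirming saturation.

I_D = 14.6 mA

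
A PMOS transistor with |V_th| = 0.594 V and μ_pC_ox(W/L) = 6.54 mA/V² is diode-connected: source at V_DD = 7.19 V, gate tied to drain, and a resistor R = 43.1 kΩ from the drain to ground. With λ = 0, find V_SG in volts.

With gate tied to drain, V_SG = V_SD ≥ V_SG − |V_th|, so the device is in saturation.
KCL at the drain: ½ k_p (V_SG − |V_th|)² = (V_DD − V_SG)/R.
Let x = V_SG − 0.594. Then 141 x² + x − 6.596 = 0, giving x = 0.213 V (positive root), so V_SG = 0.807 V.
I_D = (V_DD − V_SG)/R = (7.19 − 0.807) / 43.1 = 0.148 mA.

V_SG = 0.807 V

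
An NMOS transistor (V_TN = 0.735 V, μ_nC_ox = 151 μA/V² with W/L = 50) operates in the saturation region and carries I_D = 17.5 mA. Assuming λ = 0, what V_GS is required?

V_GS = 2.89 V

k_n = μ_nC_ox · (W/L) = 7.55 mA/V².
In saturation I_D = ½ k_n (V_GS − V_TN)², so V_GS − V_TN = √(2 I_D / k_n) = √(2 × 17.5 / 7.55) = 2.15 V.
V_GS = 0.735 + 2.15 = 2.89 V.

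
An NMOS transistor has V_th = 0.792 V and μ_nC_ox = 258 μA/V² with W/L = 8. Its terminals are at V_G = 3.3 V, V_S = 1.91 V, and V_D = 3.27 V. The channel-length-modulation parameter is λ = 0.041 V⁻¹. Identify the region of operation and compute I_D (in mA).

Saturation; I_D = 0.390 mA

V_GS = V_G − V_S = 3.3 − 1.91 = 1.39 V; V_DS = V_D − V_S = 3.27 − 1.91 = 1.36 V.
k_n = μ_nC_ox · (W/L) = 2.064 mA/V².
V_ov = V_GS − V_th = 1.39 − 0.792 = 0.598 V.
Since V_DS = 1.36 V ≥ V_ov = 0.598 V, the device is in saturation.
I_D = ½ k_n V_ov² (1 + λ V_DS) = 0.5 × 2.064 × 0.598² × (1 + 0.041 × 1.36) = 0.39 mA.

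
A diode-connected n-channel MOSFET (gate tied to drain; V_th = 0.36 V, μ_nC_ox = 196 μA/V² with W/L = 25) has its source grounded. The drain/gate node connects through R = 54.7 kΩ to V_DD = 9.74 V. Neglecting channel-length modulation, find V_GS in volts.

V_GS = 0.621 V

With gate tied to drain, V_GS = V_DS ≥ V_GS − V_th, so the device is in saturation.
k_n = μ_nC_ox · (W/L) = 4.9 mA/V².
KCL at the drain: ½ k_n (V_GS − V_th)² = (V_DD − V_GS)/R.
Let x = V_GS − 0.36. Then 134 x² + x − 9.38 = 0, giving x = 0.261 V (positive root), so V_GS = 0.621 V.
I_D = (V_DD − V_GS)/R = (9.74 − 0.621) / 54.7 = 0.167 mA.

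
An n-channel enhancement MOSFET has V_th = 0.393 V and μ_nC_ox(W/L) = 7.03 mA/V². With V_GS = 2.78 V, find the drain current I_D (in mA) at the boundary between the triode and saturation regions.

I_D = 20.0 mA

At the boundary V_DS = V_ov = V_GS − V_th = 2.78 − 0.393 = 2.39 V.
I_D = ½ k_n V_ov² = 0.5 × 7.03 × 2.39² = 20 mA.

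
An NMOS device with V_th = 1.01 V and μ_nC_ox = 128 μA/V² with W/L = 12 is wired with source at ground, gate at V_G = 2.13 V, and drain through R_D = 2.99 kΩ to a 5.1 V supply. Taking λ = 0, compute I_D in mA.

V_GS = V_G = 2.13 V, so V_ov = 2.13 − 1.01 = 1.12 V.
k_n = μ_nC_ox · (W/L) = 1.536 mA/V².
Assume saturation: I_D = ½ k_n V_ov² = 0.5 × 1.536 × 1.12² = 0.963 mA, giving V_DS = V_DD − I_D R_D = 5.1 − 0.963 × 2.99 = 2.22 V.
V_DS = 2.22 V ≥ V_ov = 1.12 V, confirming saturation.

I_D = 0.963 mA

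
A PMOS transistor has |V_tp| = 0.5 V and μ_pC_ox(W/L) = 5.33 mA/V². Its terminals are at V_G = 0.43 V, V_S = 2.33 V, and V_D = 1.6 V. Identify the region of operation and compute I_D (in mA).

V_SG = V_S − V_G = 2.33 − 0.43 = 1.9 V; V_SD = V_S − V_D = 2.33 − 1.6 = 0.73 V.
V_ov = V_SG − |V_tp| = 1.9 − 0.5 = 1.4 V.
Since V_SD = 0.73 V < V_ov = 1.4 V, the device is in the triode region.
I_D = k_p [V_ov · V_SD − ½ V_SD²] = 5.33 × [1.4 × 0.73 − 0.5 × 0.73²] = 4.03 mA.

Triode; I_D = 4.03 mA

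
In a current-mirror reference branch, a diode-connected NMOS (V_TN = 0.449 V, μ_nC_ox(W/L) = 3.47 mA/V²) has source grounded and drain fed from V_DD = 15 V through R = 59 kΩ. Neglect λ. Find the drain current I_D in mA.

With gate tied to drain, V_GS = V_DS ≥ V_GS − V_TN, so the device is in saturation.
KCL at the drain: ½ k_n (V_GS − V_TN)² = (V_DD − V_GS)/R.
Let x = V_GS − 0.449. Then 102 x² + x − 14.55 = 0, giving x = 0.372 V (positive root), so V_GS = 0.821 V.
I_D = (V_DD − V_GS)/R = (15 − 0.821) / 59 = 0.24 mA.

I_D = 0.240 mA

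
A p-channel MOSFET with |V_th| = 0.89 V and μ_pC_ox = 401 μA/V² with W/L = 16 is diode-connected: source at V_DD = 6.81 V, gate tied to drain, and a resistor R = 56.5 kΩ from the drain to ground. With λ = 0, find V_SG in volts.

V_SG = 1.07 V

With gate tied to drain, V_SG = V_SD ≥ V_SG − |V_th|, so the device is in saturation.
k_p = μ_pC_ox · (W/L) = 6.416 mA/V².
KCL at the drain: ½ k_p (V_SG − |V_th|)² = (V_DD − V_SG)/R.
Let x = V_SG − 0.89. Then 181 x² + x − 5.92 = 0, giving x = 0.178 V (positive root), so V_SG = 1.07 V.
I_D = (V_DD − V_SG)/R = (6.81 − 1.07) / 56.5 = 0.102 mA.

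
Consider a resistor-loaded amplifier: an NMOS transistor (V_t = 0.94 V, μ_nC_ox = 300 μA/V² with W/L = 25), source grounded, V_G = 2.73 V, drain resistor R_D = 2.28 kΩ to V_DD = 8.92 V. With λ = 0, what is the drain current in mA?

I_D = 3.78 mA

V_GS = V_G = 2.73 V, so V_ov = 2.73 − 0.94 = 1.79 V.
k_n = μ_nC_ox · (W/L) = 7.5 mA/V².
Assume saturation: I_D = ½ k_n V_ov² = 0.5 × 7.5 × 1.79² = 12 mA, giving V_DS = V_DD − I_D R_D = 8.92 − 12 × 2.28 = -18.5 V.
But -18.5 V < V_ov = 1.79 V, so the device is actually in triode.
In triode I_D = k_n[V_ov V_DS − ½ V_DS²] and I_D = (V_DD − V_DS)/R_D. Equating: 8.55 V_DS² − 31.61 V_DS + 8.92 = 0, giving V_DS = 0.308 V (the root below V_ov).
I_D = (8.92 − 0.308) / 2.28 = 3.78 mA.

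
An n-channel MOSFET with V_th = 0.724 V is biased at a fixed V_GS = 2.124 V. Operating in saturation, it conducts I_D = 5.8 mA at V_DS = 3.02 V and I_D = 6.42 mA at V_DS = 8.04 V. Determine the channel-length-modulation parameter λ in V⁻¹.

λ = 0.0228 V⁻¹

With V_GS fixed, I_D ∝ (1 + λ V_DS) in saturation, so I_D2/I_D1 = (1 + λ V_DS2)/(1 + λ V_DS1).
6.42/5.8 = 1.107 = (1 + 8.04 λ)/(1 + 3.02 λ).
Solving: λ (I_D1 V_DS2 − I_D2 V_DS1) = I_D2 − I_D1, so λ = (6.42 − 5.8) / (5.8 × 8.04 − 6.42 × 3.02) = 0.62 / 27.2 = 0.0228 V⁻¹.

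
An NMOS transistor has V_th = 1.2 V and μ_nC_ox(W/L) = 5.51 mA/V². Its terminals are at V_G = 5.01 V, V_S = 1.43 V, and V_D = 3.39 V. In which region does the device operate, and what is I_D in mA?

Triode; I_D = 15.1 mA

V_GS = V_G − V_S = 5.01 − 1.43 = 3.58 V; V_DS = V_D − V_S = 3.39 − 1.43 = 1.96 V.
V_ov = V_GS − V_th = 3.58 − 1.2 = 2.38 V.
Since V_DS = 1.96 V < V_ov = 2.38 V, the device is in the triode region.
I_D = k_n [V_ov · V_DS − ½ V_DS²] = 5.51 × [2.38 × 1.96 − 0.5 × 1.96²] = 15.1 mA.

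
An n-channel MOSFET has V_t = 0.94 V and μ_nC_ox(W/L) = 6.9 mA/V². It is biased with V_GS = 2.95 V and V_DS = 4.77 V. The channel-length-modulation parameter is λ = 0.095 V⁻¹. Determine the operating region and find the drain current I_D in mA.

V_ov = V_GS − V_t = 2.95 − 0.94 = 2.01 V.
Since V_DS = 4.77 V ≥ V_ov = 2.01 V, the device is in saturation.
I_D = ½ k_n V_ov² (1 + λ V_DS) = 0.5 × 6.9 × 2.01² × (1 + 0.095 × 4.77) = 20.3 mA.

Saturation; I_D = 20.3 mA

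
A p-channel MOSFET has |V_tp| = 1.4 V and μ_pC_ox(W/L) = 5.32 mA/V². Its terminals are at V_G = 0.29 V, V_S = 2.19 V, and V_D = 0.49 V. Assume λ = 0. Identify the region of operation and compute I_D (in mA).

V_SG = V_S − V_G = 2.19 − 0.29 = 1.9 V; V_SD = V_S − V_D = 2.19 − 0.49 = 1.7 V.
V_ov = V_SG − |V_tp| = 1.9 − 1.4 = 0.5 V.
Since V_SD = 1.7 V ≥ V_ov = 0.5 V, the device is in saturation.
I_D = ½ k_p V_ov² = 0.5 × 5.32 × 0.5² = 0.665 mA.

Saturation; I_D = 0.665 mA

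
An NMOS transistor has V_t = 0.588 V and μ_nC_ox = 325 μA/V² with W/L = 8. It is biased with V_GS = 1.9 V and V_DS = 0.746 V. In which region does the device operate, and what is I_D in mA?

k_n = μ_nC_ox · (W/L) = 2.6 mA/V².
V_ov = V_GS − V_t = 1.9 − 0.588 = 1.31 V.
Since V_DS = 0.746 V < V_ov = 1.31 V, the device is in the triode region.
I_D = k_n [V_ov · V_DS − ½ V_DS²] = 2.6 × [1.31 × 0.746 − 0.5 × 0.746²] = 1.82 mA.

Triode; I_D = 1.82 mA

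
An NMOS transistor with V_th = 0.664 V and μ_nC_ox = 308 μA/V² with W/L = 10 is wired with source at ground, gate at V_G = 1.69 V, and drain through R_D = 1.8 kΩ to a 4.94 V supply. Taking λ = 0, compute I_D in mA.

I_D = 1.62 mA

V_GS = V_G = 1.69 V, so V_ov = 1.69 − 0.664 = 1.03 V.
k_n = μ_nC_ox · (W/L) = 3.08 mA/V².
Assume saturation: I_D = ½ k_n V_ov² = 0.5 × 3.08 × 1.03² = 1.62 mA, giving V_DS = V_DD − I_D R_D = 4.94 − 1.62 × 1.8 = 2.02 V.
V_DS = 2.02 V ≥ V_ov = 1.03 V, confirming saturation.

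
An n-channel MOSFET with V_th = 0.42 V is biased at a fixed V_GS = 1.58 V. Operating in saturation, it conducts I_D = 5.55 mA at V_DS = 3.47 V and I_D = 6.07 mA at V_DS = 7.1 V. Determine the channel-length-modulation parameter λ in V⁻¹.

With V_GS fixed, I_D ∝ (1 + λ V_DS) in saturation, so I_D2/I_D1 = (1 + λ V_DS2)/(1 + λ V_DS1).
6.07/5.55 = 1.094 = (1 + 7.1 λ)/(1 + 3.47 λ).
Solving: λ (I_D1 V_DS2 − I_D2 V_DS1) = I_D2 − I_D1, so λ = (6.07 − 5.55) / (5.55 × 7.1 − 6.07 × 3.47) = 0.52 / 18.3 = 0.0284 V⁻¹.

λ = 0.0284 V⁻¹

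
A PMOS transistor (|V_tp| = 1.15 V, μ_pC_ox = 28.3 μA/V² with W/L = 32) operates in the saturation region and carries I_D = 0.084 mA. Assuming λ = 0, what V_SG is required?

k_p = μ_pC_ox · (W/L) = 0.9056 mA/V².
In saturation I_D = ½ k_p (V_SG − |V_tp|)², so V_SG − |V_tp| = √(2 I_D / k_p) = √(2 × 0.084 / 0.9056) = 0.431 V.
V_SG = 1.15 + 0.431 = 1.58 V.

V_SG = 1.58 V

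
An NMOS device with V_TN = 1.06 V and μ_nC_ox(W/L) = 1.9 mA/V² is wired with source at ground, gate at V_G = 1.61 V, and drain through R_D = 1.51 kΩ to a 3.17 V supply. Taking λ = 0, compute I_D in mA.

V_GS = V_G = 1.61 V, so V_ov = 1.61 − 1.06 = 0.55 V.
Assume saturation: I_D = ½ k_n V_ov² = 0.5 × 1.9 × 0.55² = 0.287 mA, giving V_DS = V_DD − I_D R_D = 3.17 − 0.287 × 1.51 = 2.74 V.
V_DS = 2.74 V ≥ V_ov = 0.55 V, confirming saturation.

I_D = 0.287 mA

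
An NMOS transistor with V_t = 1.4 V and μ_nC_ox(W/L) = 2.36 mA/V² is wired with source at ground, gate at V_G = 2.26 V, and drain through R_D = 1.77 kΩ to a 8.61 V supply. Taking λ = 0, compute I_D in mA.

V_GS = V_G = 2.26 V, so V_ov = 2.26 − 1.4 = 0.86 V.
Assume saturation: I_D = ½ k_n V_ov² = 0.5 × 2.36 × 0.86² = 0.873 mA, giving V_DS = V_DD − I_D R_D = 8.61 − 0.873 × 1.77 = 7.07 V.
V_DS = 7.07 V ≥ V_ov = 0.86 V, confirming saturation.

I_D = 0.873 mA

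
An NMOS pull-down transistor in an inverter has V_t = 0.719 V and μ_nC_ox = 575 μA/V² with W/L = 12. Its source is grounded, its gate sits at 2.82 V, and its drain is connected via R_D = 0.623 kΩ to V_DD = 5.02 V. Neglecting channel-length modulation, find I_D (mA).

V_GS = V_G = 2.82 V, so V_ov = 2.82 − 0.719 = 2.1 V.
k_n = μ_nC_ox · (W/L) = 6.9 mA/V².
Assume saturation: I_D = ½ k_n V_ov² = 0.5 × 6.9 × 2.1² = 15.2 mA, giving V_DS = V_DD − I_D R_D = 5.02 − 15.2 × 0.623 = -4.47 V.
But -4.47 V < V_ov = 2.1 V, so the device is actually in triode.
In triode I_D = k_n[V_ov V_DS − ½ V_DS²] and I_D = (V_DD − V_DS)/R_D. Equating: 2.15 V_DS² − 10.03 V_DS + 5.02 = 0, giving V_DS = 0.57 V (the root below V_ov).
I_D = (5.02 − 0.57) / 0.623 = 7.14 mA.

I_D = 7.14 mA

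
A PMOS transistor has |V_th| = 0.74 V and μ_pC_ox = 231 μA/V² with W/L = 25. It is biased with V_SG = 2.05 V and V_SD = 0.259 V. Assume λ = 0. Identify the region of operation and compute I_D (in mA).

Triode; I_D = 1.77 mA

k_p = μ_pC_ox · (W/L) = 5.775 mA/V².
V_ov = V_SG − |V_th| = 2.05 − 0.74 = 1.31 V.
Since V_SD = 0.259 V < V_ov = 1.31 V, the device is in the triode region.
I_D = k_p [V_ov · V_SD − ½ V_SD²] = 5.775 × [1.31 × 0.259 − 0.5 × 0.259²] = 1.77 mA.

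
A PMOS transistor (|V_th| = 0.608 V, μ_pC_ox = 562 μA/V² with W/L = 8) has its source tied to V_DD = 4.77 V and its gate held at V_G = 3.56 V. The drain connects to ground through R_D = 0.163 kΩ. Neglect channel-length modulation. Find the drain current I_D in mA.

I_D = 0.815 mA

V_SG = V_DD − V_G = 4.77 − 3.56 = 1.21 V, so V_ov = 1.21 − 0.608 = 0.602 V.
k_p = μ_pC_ox · (W/L) = 4.496 mA/V².
Assume saturation: I_D = ½ k_p V_ov² = 0.5 × 4.496 × 0.602² = 0.815 mA, giving V_SD = V_DD − I_D R_D = 4.77 − 0.815 × 0.163 = 4.64 V.
V_SD = 4.64 V ≥ V_ov = 0.602 V, confirming saturation.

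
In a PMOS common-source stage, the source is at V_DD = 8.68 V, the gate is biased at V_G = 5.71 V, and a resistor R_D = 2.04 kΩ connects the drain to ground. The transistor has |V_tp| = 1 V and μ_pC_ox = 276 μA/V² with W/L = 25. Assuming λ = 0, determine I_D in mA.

I_D = 4.09 mA

V_SG = V_DD − V_G = 8.68 − 5.71 = 2.97 V, so V_ov = 2.97 − 1 = 1.97 V.
k_p = μ_pC_ox · (W/L) = 6.9 mA/V².
Assume saturation: I_D = ½ k_p V_ov² = 0.5 × 6.9 × 1.97² = 13.4 mA, giving V_SD = V_DD − I_D R_D = 8.68 − 13.4 × 2.04 = -18.6 V.
But -18.6 V < V_ov = 1.97 V, so the device is actually in triode.
In triode I_D = k_p[V_ov V_SD − ½ V_SD²] and I_D = (V_DD − V_SD)/R_D. Equating: 7.04 V_SD² − 28.73 V_SD + 8.68 = 0, giving V_SD = 0.329 V (the root below V_ov).
I_D = (8.68 − 0.329) / 2.04 = 4.09 mA.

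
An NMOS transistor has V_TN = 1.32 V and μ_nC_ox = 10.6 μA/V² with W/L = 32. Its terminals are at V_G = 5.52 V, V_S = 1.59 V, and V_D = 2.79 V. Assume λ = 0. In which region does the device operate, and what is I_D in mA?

V_GS = V_G − V_S = 5.52 − 1.59 = 3.93 V; V_DS = V_D − V_S = 2.79 − 1.59 = 1.2 V.
k_n = μ_nC_ox · (W/L) = 0.3392 mA/V².
V_ov = V_GS − V_TN = 3.93 − 1.32 = 2.61 V.
Since V_DS = 1.2 V < V_ov = 2.61 V, the device is in the triode region.
I_D = k_n [V_ov · V_DS − ½ V_DS²] = 0.3392 × [2.61 × 1.2 − 0.5 × 1.2²] = 0.818 mA.

Triode; I_D = 0.818 mA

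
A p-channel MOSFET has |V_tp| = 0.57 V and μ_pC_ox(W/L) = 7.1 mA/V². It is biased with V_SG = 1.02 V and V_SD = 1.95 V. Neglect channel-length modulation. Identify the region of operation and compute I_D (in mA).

V_ov = V_SG − |V_tp| = 1.02 − 0.57 = 0.45 V.
Since V_SD = 1.95 V ≥ V_ov = 0.45 V, the device is in saturation.
I_D = ½ k_p V_ov² = 0.5 × 7.1 × 0.45² = 0.719 mA.

Saturation; I_D = 0.719 mA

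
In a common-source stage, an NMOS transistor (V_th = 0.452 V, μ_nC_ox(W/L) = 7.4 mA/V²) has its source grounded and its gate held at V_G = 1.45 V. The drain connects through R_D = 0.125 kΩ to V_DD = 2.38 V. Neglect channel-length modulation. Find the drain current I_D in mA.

V_GS = V_G = 1.45 V, so V_ov = 1.45 − 0.452 = 0.998 V.
Assume saturation: I_D = ½ k_n V_ov² = 0.5 × 7.4 × 0.998² = 3.69 mA, giving V_DS = V_DD − I_D R_D = 2.38 − 3.69 × 0.125 = 1.92 V.
V_DS = 1.92 V ≥ V_ov = 0.998 V, confirming saturation.

I_D = 3.69 mA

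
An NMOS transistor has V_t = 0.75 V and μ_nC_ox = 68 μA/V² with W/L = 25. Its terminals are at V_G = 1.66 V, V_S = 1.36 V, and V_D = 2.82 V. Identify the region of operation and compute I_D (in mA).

Cutoff; I_D = 0 mA

V_GS = V_G − V_S = 1.66 − 1.36 = 0.3 V; V_DS = V_D − V_S = 2.82 − 1.36 = 1.46 V.
V_GS = 0.3 V < V_t = 0.75 V, so the transistor is in cutoff.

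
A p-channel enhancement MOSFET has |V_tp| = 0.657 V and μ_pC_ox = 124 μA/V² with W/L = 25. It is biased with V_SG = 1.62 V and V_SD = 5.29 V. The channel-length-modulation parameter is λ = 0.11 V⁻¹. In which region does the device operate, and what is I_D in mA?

k_p = μ_pC_ox · (W/L) = 3.1 mA/V².
V_ov = V_SG − |V_tp| = 1.62 − 0.657 = 0.963 V.
Since V_SD = 5.29 V ≥ V_ov = 0.963 V, the device is in saturation.
I_D = ½ k_p V_ov² (1 + λ V_SD) = 0.5 × 3.1 × 0.963² × (1 + 0.11 × 5.29) = 2.27 mA.

Saturation; I_D = 2.27 mA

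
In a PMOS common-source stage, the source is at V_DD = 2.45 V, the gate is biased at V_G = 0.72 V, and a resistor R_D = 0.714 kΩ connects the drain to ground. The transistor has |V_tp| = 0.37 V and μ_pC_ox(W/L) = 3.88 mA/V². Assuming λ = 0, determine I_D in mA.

V_SG = V_DD − V_G = 2.45 − 0.72 = 1.73 V, so V_ov = 1.73 − 0.37 = 1.36 V.
Assume saturation: I_D = ½ k_p V_ov² = 0.5 × 3.88 × 1.36² = 3.59 mA, giving V_SD = V_DD − I_D R_D = 2.45 − 3.59 × 0.714 = -0.112 V.
But -0.112 V < V_ov = 1.36 V, so the device is actually in triode.
In triode I_D = k_p[V_ov V_SD − ½ V_SD²] and I_D = (V_DD − V_SD)/R_D. Equating: 1.39 V_SD² − 4.768 V_SD + 2.45 = 0, giving V_SD = 0.629 V (the root below V_ov).
I_D = (2.45 − 0.629) / 0.714 = 2.55 mA.

I_D = 2.55 mA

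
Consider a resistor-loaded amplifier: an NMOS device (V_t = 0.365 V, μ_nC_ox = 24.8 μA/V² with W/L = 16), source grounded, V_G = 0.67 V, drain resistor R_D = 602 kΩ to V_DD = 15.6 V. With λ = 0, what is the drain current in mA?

I_D = 0.0185 mA

V_GS = V_G = 0.67 V, so V_ov = 0.67 − 0.365 = 0.305 V.
k_n = μ_nC_ox · (W/L) = 0.3968 mA/V².
Assume saturation: I_D = ½ k_n V_ov² = 0.5 × 0.3968 × 0.305² = 0.0185 mA, giving V_DS = V_DD − I_D R_D = 15.6 − 0.0185 × 602 = 4.49 V.
V_DS = 4.49 V ≥ V_ov = 0.305 V, confirming saturation.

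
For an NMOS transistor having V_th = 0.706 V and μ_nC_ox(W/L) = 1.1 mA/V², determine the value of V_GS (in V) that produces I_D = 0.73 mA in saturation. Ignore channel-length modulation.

In saturation I_D = ½ k_n (V_GS − V_th)², so V_GS − V_th = √(2 I_D / k_n) = √(2 × 0.73 / 1.1) = 1.15 V.
V_GS = 0.706 + 1.15 = 1.86 V.

V_GS = 1.86 V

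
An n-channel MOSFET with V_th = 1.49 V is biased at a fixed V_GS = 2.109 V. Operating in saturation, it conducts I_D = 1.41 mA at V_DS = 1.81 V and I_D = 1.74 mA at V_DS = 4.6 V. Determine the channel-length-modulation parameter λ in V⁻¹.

With V_GS fixed, I_D ∝ (1 + λ V_DS) in saturation, so I_D2/I_D1 = (1 + λ V_DS2)/(1 + λ V_DS1).
1.74/1.41 = 1.234 = (1 + 4.6 λ)/(1 + 1.81 λ).
Solving: λ (I_D1 V_DS2 − I_D2 V_DS1) = I_D2 − I_D1, so λ = (1.74 − 1.41) / (1.41 × 4.6 − 1.74 × 1.81) = 0.33 / 3.34 = 0.0989 V⁻¹.

λ = 0.0989 V⁻¹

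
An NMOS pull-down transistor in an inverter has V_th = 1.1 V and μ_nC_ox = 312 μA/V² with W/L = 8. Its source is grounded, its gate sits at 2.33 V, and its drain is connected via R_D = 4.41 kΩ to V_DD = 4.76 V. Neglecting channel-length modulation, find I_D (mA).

V_GS = V_G = 2.33 V, so V_ov = 2.33 − 1.1 = 1.23 V.
k_n = μ_nC_ox · (W/L) = 2.496 mA/V².
Assume saturation: I_D = ½ k_n V_ov² = 0.5 × 2.496 × 1.23² = 1.89 mA, giving V_DS = V_DD − I_D R_D = 4.76 − 1.89 × 4.41 = -3.57 V.
But -3.57 V < V_ov = 1.23 V, so the device is actually in triode.
In triode I_D = k_n[V_ov V_DS − ½ V_DS²] and I_D = (V_DD − V_DS)/R_D. Equating: 5.5 V_DS² − 14.54 V_DS + 4.76 = 0, giving V_DS = 0.383 V (the root below V_ov).
I_D = (4.76 − 0.383) / 4.41 = 0.993 mA.

I_D = 0.993 mA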